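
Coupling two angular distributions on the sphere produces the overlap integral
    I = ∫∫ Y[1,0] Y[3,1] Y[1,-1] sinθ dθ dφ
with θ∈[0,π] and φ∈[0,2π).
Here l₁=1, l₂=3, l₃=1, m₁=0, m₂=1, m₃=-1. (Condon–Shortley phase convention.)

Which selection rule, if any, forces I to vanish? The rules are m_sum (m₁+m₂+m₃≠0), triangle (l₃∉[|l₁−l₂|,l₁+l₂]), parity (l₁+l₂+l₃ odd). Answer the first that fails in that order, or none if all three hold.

azimuthal sum: 0 + 1 − 1 = 0  ✓
l₃ must lie in [2,4]; have l₃=1  ✗
L = 1 + 3 + 1 = 5 (odd)

triangle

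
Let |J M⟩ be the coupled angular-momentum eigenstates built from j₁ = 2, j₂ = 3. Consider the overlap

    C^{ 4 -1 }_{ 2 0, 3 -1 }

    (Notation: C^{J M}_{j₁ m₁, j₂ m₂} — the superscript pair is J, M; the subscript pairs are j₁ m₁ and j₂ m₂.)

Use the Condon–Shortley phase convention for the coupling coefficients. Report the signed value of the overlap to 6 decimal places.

+√(3/28) ≈ +0.327327

triangle: 1!·3!·5!/10! = 720/3628800
(j±m)!: 2!·2!·2!·4!·3!·5! = 138240
prefactor² = (2J+1)·Δ·N² = 1728/7
  k=0: +1/(0!·1!·2!·2!·1!·3!) = 1/24
  k=1: −1/(1!·0!·1!·1!·2!·4!) = -1/48
Σ = 1/48  ⇒  CG² = 1728/7·(1/48)² = 3/28
CG = +√(3/28) = +0.327327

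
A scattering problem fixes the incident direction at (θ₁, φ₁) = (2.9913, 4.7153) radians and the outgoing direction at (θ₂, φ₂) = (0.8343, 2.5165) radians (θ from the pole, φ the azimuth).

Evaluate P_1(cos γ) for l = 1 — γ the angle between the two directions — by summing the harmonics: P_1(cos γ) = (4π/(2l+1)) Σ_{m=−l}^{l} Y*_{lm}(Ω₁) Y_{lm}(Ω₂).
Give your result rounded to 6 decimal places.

-0.729295

Summing Y*_{l m}(θ₁,φ₁)·Y_{l m}(θ₂,φ₂) over m ∈ [−1, 1]; prefactor 4π/(2·1+1) = 4.188790:
  m=-1: (0.000151, -0.051730) × (-0.207553, -0.149776) = (-0.007779, 0.010714)  (running Σ = (-0.007779, 0.010714))
  m=0: (-0.483095, -0.000000) × (0.328193, 0.000000) = (-0.158548, -0.000000)  (running Σ = (-0.166327, 0.010714))
  m=1: (-0.000151, -0.051730) × (0.207553, -0.149776) = (-0.007779, -0.010714)  (running Σ = (-0.174106, 0.000000))
Σ over m = (-0.174106, 0.000000); ×(4π/3) → (-0.729295, 0.000000). Real part: -0.729295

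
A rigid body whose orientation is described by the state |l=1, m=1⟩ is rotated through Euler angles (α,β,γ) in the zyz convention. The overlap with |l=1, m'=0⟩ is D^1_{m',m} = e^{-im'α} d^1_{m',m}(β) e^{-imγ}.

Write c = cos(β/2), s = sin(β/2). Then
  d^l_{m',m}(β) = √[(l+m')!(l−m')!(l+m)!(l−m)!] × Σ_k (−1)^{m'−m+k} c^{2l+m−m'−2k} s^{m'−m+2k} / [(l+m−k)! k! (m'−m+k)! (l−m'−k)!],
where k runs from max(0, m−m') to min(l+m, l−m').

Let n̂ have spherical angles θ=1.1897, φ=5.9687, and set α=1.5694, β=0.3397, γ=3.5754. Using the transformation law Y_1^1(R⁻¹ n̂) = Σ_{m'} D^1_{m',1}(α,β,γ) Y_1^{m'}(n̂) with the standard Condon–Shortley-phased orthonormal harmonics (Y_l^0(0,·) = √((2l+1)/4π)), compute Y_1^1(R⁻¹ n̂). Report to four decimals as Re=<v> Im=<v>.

Re=-0.2516 Im=-0.2197

Need the full column D^1_{m',1} for m'=−1..1 at α=1.5694, β=0.3397, γ=3.5754.
cos(β/2)=0.985610, sin(β/2)=0.169035
d^1_{-1,1}: single k=2 term ⇒ +0.028573;  D = -0.012046-0.025909i
d^1_{0,1}: single k=1 term ⇒ +0.235611;  D = -0.213787+0.099034i
d^1_{1,1}: single k=0 term ⇒ +0.971427;  D = +0.407087+0.882015i
Y_1^{m'}(θ=1.1897,φ=5.9687) and Σ D·Y over m':
  (-0.0120-0.0259i)·(+0.3050+0.0992i)  (-0.2138+0.0990i)·(+0.1817+0.0000i)  (+0.4071+0.8820i)·(-0.3050+0.0992i)
Y_1^1(R⁻¹ n̂) = -0.251607-0.219711i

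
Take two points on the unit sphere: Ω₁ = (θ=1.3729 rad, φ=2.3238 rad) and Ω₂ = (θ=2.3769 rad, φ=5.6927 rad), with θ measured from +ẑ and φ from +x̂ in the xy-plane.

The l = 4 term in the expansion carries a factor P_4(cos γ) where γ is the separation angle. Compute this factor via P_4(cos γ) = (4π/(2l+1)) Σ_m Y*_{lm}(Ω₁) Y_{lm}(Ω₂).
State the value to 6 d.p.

Addition theorem: P_4(cos γ) = (4π/9) Σ_m Y*_{lm}(Ω₁) Y_{lm}(Ω₂), m = −4…4:
  m=-4: Y*=(-0.405554, 0.052847)  Y=(-0.072298, 0.071472)  product (0.025544, -0.032806)
  m=-3: Y*=(0.179160, 0.147330)  Y=(0.059736, -0.293693)  product (0.053972, -0.043817)
  m=-2: Y*=(0.015187, 0.234084)  Y=(0.161160, 0.392259)  product (-0.089374, 0.043682)
  m=-1: Y*=(0.170216, -0.181618)  Y=(-0.126607, -0.084860)  product (-0.036963, 0.008550)
  m=+0: Y*=(0.200217, -0.000000)  Y=(-0.331268, 0.000000)  product (-0.066325, 0.000000)
  m=+1: Y*=(-0.170216, -0.181618)  Y=(0.126607, -0.084860)  product (-0.036963, -0.008550)
  m=+2: Y*=(0.015187, -0.234084)  Y=(0.161160, -0.392259)  product (-0.089374, -0.043682)
  m=+3: Y*=(-0.179160, 0.147330)  Y=(-0.059736, -0.293693)  product (0.053972, 0.043817)
  m=+4: Y*=(-0.405554, -0.052847)  Y=(-0.072298, -0.071472)  product (0.025544, 0.032806)
Σ over m = (-0.159967, 0.000000); ×(4π/9) → (-0.223355, 0.000000). Real part: -0.223355

-0.223355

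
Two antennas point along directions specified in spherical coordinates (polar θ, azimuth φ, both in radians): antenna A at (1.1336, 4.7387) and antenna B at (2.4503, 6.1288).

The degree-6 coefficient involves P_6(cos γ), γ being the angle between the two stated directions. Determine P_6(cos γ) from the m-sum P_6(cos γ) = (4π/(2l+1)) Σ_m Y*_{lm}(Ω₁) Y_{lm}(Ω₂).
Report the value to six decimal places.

Term-by-term m-sum for l=6 (normalisation 4π/13 = 0.966644):
  m=-6: Y*=(-0.263750, -0.041986)  Y=(0.019488, 0.025930)  product (-0.004051, -0.007657)
  m=-5: Y*=(0.056718, -0.428646)  Y=(-0.097301, -0.094714)  product (-0.046117, 0.036336)
  m=-4: Y*=(0.232295, 0.024538)  Y=(0.265696, 0.188698)  product (0.057090, 0.050354)
  m=-3: Y*=(0.016623, -0.210162)  Y=(-0.410573, -0.205034)  product (-0.049915, 0.082878)
  m=-2: Y*=(0.311332, 0.016398)  Y=(0.244930, 0.078126)  product (0.074973, 0.028340)
  m=-1: Y*=(0.002837, -0.107810)  Y=(0.236041, 0.036734)  product (0.004630, -0.025343)
  m=+0: Y*=(0.319805, -0.000000)  Y=(-0.339980, 0.000000)  product (-0.108727, 0.000000)
  m=+1: Y*=(-0.002837, -0.107810)  Y=(-0.236041, 0.036734)  product (0.004630, 0.025343)
  m=+2: Y*=(0.311332, -0.016398)  Y=(0.244930, -0.078126)  product (0.074973, -0.028340)
  m=+3: Y*=(-0.016623, -0.210162)  Y=(0.410573, -0.205034)  product (-0.049915, -0.082878)
  m=+4: Y*=(0.232295, -0.024538)  Y=(0.265696, -0.188698)  product (0.057090, -0.050354)
  m=+5: Y*=(-0.056718, -0.428646)  Y=(0.097301, -0.094714)  product (-0.046117, -0.036336)
  m=+6: Y*=(-0.263750, 0.041986)  Y=(0.019488, -0.025930)  product (-0.004051, 0.007657)
Total Σ_m = (-0.035509, 0.000000). Multiply by 0.966644: (-0.034324, 0.000000). P_6(cos γ) = -0.034324

-0.034324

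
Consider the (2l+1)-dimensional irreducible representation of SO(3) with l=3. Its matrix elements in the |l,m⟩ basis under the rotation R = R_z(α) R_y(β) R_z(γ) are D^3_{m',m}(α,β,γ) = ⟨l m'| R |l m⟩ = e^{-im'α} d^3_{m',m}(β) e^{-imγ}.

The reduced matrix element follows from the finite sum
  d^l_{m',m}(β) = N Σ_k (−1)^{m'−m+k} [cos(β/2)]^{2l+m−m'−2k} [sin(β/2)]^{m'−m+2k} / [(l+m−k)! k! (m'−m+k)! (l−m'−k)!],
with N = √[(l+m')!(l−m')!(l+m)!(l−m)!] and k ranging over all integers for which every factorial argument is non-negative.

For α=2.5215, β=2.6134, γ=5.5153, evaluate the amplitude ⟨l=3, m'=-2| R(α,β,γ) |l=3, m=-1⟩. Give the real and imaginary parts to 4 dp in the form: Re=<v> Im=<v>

Re=0.0413 Im=0.0883

D^3_{-2,-1}(2.5215,2.6134,5.5153) = e^{-i·-2·2.5215}·d^3_{-2,-1}(2.6134)·e^{-i·-1·5.5153}. Compute d first:
With c≡cos(β/2)=0.261037 and s≡sin(β/2)=0.965329, N=[1·120·2·24]^{1/2}=75.894664
k∈{1,2} keeps every argument non-negative
  k=1: (−1)^0·75.8947/(24)·0.2610^5·0.9653^1 = +0.003700
  k=2: (−1)^1·75.8947/(12)·0.2610^3·0.9653^3 = -0.101196
d^3_{-2,-1}(2.6134) = +0.003700 -0.101196 = -0.097496
D = (+0.324621-0.945844i)·(-0.097496)·(+0.719381-0.694616i) = +0.041287+0.088322i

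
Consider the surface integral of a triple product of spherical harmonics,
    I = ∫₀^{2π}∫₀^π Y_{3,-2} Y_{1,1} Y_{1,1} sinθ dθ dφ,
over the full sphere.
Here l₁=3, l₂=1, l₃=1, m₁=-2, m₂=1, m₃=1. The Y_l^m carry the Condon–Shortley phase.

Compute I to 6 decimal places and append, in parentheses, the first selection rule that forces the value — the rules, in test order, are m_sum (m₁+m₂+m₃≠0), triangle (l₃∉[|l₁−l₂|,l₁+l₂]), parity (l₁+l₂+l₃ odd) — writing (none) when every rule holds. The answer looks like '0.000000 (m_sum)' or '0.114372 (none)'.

l₃=1 ∉ [2,4] — triangle fails ⇒ I = 0

0.000000 (triangle)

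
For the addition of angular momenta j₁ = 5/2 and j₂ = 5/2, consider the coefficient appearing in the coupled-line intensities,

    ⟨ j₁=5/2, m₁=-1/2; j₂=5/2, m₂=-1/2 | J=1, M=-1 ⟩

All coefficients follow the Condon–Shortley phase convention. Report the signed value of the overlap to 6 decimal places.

+0.507093

triangle: 4!*1!*1!/7! = 24/5040
(j±m)!: 2!*3!*2!*3!*0!*2! = 288
prefactor² = (2J+1)*Δ*N² = 144/35
  k=2: +1/(2!*2!*1!*0!*0!*1!) = 1/4
Σ = 1/4  ⇒  CG² = 144/35*(1/4)² = 9/35
CG = +√(9/35) = +0.507093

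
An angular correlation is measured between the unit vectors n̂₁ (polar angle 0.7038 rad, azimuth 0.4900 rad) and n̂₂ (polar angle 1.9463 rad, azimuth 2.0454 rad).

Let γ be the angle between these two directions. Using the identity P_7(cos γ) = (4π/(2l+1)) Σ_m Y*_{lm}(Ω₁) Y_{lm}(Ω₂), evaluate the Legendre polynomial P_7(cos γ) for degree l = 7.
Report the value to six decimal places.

Addition theorem: P_7(cos γ) = (4π/15) Σ_m Y*_{lm}(Ω₁) Y_{lm}(Ω₂), m = −7…7:
  m=-7: Y*=-0.022781-0.006759i  Y=-0.054184-0.296699i  product -0.000771+0.007125i
  m=-6: Y*=-0.102628+0.020974i  Y=-0.425783-0.128902i  product +0.046401+0.004299i
  m=-5: Y*=-0.210266+0.174104i  Y=-0.133042+0.137596i  product +0.004018-0.052095i
  m=-4: Y*=-0.169618+0.413578i  Y=-0.081192-0.238894i  product +0.112573+0.006942i
  m=-3: Y*=+0.039064+0.386244i  Y=-0.289923-0.042924i  product +0.005253-0.113658i
  m=-2: Y*=-0.017404-0.025948i  Y=+0.080743-0.112721i  product -0.004330-0.000133i
  m=-1: Y*=-0.347283-0.185237i  Y=-0.142476-0.277314i  product -0.001889+0.122698i
  m=+0: Y*=-0.093250-0.000000i  Y=+0.103310+0.000000i  product -0.009634-0.000000i
  m=+1: Y*=+0.347283-0.185237i  Y=+0.142476-0.277314i  product -0.001889-0.122698i
  m=+2: Y*=-0.017404+0.025948i  Y=+0.080743+0.112721i  product -0.004330+0.000133i
  m=+3: Y*=-0.039064+0.386244i  Y=+0.289923-0.042924i  product +0.005253+0.113658i
  m=+4: Y*=-0.169618-0.413578i  Y=-0.081192+0.238894i  product +0.112573-0.006942i
  m=+5: Y*=+0.210266+0.174104i  Y=+0.133042+0.137596i  product +0.004018+0.052095i
  m=+6: Y*=-0.102628-0.020974i  Y=-0.425783+0.128902i  product +0.046401-0.004299i
  m=+7: Y*=+0.022781-0.006759i  Y=+0.054184-0.296699i  product -0.000771-0.007125i
Accumulated sum +0.312877-0.000000i; after 4π/(2l+1) scaling, +0.262115-0.000000i ⇒ P_7 = 0.262115

0.262115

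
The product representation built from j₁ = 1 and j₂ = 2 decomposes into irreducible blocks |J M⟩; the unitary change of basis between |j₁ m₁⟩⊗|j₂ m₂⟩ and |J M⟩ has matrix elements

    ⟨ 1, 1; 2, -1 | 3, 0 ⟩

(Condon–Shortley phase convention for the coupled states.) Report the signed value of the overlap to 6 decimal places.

√[7·0!2!4!/7! · 2!0!1!3!3!3!] = √(144/5)
  +(−1)^0/∏(0,0,0,1,2,3)! = 1/12  (running 1/12)
⟨..|..⟩ = √(144/5)·(1/12) = +0.447214

+0.447214  (= +√(1/5))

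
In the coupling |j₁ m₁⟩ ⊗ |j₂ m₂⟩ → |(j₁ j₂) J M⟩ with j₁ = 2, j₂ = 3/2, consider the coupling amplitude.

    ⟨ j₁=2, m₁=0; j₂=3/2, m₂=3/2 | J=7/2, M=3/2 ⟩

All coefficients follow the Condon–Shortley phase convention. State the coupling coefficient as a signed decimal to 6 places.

+√(2/7) ≈ +0.534522

√[8·0!4!3!/8! · 2!2!3!0!5!2!] = √(1152/7)
  +(−1)^0/∏(0,0,2,3,2,0)! = 1/24  (running 1/24)
⟨..|..⟩ = √(1152/7)·(1/24) = +0.534522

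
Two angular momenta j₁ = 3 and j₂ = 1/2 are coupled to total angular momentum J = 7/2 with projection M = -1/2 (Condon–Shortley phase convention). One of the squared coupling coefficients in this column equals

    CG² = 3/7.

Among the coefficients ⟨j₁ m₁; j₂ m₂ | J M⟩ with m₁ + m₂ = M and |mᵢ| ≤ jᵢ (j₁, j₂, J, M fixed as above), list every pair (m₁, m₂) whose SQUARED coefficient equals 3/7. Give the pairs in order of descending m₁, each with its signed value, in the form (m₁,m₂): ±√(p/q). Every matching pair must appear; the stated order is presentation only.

(-1,1/2): +√(3/7)

Admissible pairs with m₁+m₂ = M = -1/2: (-1,1/2), (0,-1/2)
  (m₁,m₂)=(0,-1/2): CG² = 4/7, CG = +√(4/7)
  (m₁,m₂)=(-1,1/2): CG² = 3/7, CG = +√(3/7)   ← matches the target
Pairs with CG² = 3/7: (-1,1/2): +√(3/7)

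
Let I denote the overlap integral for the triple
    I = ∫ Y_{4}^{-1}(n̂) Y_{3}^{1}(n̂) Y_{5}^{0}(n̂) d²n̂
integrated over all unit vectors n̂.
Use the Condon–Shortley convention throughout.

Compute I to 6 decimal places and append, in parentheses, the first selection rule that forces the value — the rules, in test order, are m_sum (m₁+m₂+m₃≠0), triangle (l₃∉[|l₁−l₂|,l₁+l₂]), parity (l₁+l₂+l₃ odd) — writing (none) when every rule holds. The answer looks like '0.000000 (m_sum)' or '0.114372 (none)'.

m-sum 0 ✓  L=12 even ✓  1≤5≤7 ✓
Π(2lᵢ+1) = 9×7×11 = 693
triangle coeff Δ(4,3,5) = 1/180180
Σ_t [0,2]: t=0:+1/576 t=1:−1/144 t=2:+1/576 = -1/288
(3j)²=20/1001 [(4 3 5; 0 0 0)], sign=+1
Σ_t [0,2]: t=0:+1/5760 t=1:−1/288 t=2:+1/288 = 1/5760
(3j)²=1/12012 [(4 3 5; -1 1 0)], sign=-1
⇒ 4πI² = 15/13013
I = (-1)√(15/13013/(4π)) = -0.00957750
No selection rule forces the value: the integral is nonzero (none).

-0.009577 (none)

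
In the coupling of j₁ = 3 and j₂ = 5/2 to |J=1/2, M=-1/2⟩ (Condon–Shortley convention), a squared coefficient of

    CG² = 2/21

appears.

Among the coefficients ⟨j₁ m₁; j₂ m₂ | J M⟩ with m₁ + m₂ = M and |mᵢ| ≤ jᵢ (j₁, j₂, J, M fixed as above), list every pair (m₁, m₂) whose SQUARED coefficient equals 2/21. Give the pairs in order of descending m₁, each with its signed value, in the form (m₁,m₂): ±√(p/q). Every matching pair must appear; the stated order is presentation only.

Admissible pairs with m₁+m₂ = M = -1/2: (-3,5/2), (-2,3/2), (-1,1/2), (0,-1/2), (1,-3/2), (2,-5/2)
  (m₁,m₂)=(2,-5/2): CG² = 1/21, CG = +√(1/21)
  (m₁,m₂)=(1,-3/2): CG² = 2/21, CG = −√(2/21)   ← matches the target
  (m₁,m₂)=(0,-1/2): CG² = 1/7, CG = +√(1/7)
  (m₁,m₂)=(-1,1/2): CG² = 4/21, CG = −√(4/21)
  (m₁,m₂)=(-2,3/2): CG² = 5/21, CG = +√(5/21)
  (m₁,m₂)=(-3,5/2): CG² = 2/7, CG = −√(2/7)
Pairs with CG² = 2/21: (1,-3/2): −√(2/21)

(1,-3/2): −√(2/21)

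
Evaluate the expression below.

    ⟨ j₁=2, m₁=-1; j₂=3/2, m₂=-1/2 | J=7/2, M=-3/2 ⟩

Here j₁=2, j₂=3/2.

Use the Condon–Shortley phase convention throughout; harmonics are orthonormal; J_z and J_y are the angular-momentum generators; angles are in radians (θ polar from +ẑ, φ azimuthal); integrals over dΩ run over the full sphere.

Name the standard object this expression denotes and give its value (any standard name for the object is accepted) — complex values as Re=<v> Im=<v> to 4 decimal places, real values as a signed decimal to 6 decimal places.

Clebsch–Gordan coefficient, +√(4/7) ≈ +0.755929

This is a Clebsch–Gordan (vector-coupling) coefficient.
√[8·0!4!3!/8! · 1!3!1!2!2!5!] = √(576/7)
  +(−1)^0/∏(0,0,3,1,1,2)! = 1/12  (running 1/12)
⟨..|..⟩ = √(576/7)·(1/12) = +0.755929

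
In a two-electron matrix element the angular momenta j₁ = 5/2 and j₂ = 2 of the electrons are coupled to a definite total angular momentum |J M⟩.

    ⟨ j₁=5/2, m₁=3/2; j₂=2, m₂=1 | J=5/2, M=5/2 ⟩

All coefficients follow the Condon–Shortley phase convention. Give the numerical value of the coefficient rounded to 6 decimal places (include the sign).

−√(3/7) = -0.654654

√[6·2!3!2!/8! · 4!1!3!1!5!0!] = √(432/7)
  +(−1)^1/∏(1,1,0,2,3,0)! = -1/12  (running -1/12)
⟨..|..⟩ = √(432/7)·(-1/12) = -0.654654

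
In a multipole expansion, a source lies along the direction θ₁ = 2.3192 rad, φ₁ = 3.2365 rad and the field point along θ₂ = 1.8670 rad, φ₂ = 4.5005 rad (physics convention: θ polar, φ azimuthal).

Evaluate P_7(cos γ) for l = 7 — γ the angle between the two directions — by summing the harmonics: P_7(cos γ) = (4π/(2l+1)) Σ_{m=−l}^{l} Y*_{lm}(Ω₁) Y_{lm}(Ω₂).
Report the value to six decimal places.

0.011149

Expand P_7 via completeness: Σ_{m} conj(Y_{7,m}) at Ω₁ times Y_{7,m} at Ω₂ —
  m=-7: Y*=-0.04466 - 0.03498j  Y=0.36474 - 0.03202j  product -0.01741 - 0.01133j
  m=-6: Y*=-0.16600 - 0.10627j  Y=0.12334 + 0.39948j  product 0.02198 - 0.07942j
  m=-5: Y*=-0.34614 - 0.17781j  Y=-0.02756 + 0.01547j  product 0.01229 - 0.00045j
  m=-4: Y*=-0.40380 - 0.16111j  Y=0.22451 + 0.25431j  product -0.04969 - 0.13886j
  m=-3: Y*=-0.12949 - 0.03790j  Y=-0.09110 + 0.12347j  product 0.01648 - 0.01254j
  m=-2: Y*=0.29611 + 0.05689j  Y=0.25386 + 0.11452j  product 0.06865 + 0.04835j
  m=-1: Y*=0.28097 + 0.02675j  Y=-0.04078 + 0.18958j  product -0.01653 + 0.05217j
  m=+0: Y*=-0.22604 + 0.00000j  Y=0.25766 + 0.00000j  product -0.05824 + 0.00000j
  m=+1: Y*=-0.28097 + 0.02675j  Y=0.04078 + 0.18958j  product -0.01653 - 0.05217j
  m=+2: Y*=0.29611 - 0.05689j  Y=0.25386 - 0.11452j  product 0.06865 - 0.04835j
  m=+3: Y*=0.12949 - 0.03790j  Y=0.09110 + 0.12347j  product 0.01648 + 0.01254j
  m=+4: Y*=-0.40380 + 0.16111j  Y=0.22451 - 0.25431j  product -0.04969 + 0.13886j
  m=+5: Y*=0.34614 - 0.17781j  Y=0.02756 + 0.01547j  product 0.01229 + 0.00045j
  m=+6: Y*=-0.16600 + 0.10627j  Y=0.12334 - 0.39948j  product 0.02198 + 0.07942j
  m=+7: Y*=0.04466 - 0.03498j  Y=-0.36474 - 0.03202j  product -0.01741 + 0.01133j
Σ over m = 0.01331 + 0.00000j; ×(4π/15) → 0.01115 + 0.00000j. Real part: 0.011149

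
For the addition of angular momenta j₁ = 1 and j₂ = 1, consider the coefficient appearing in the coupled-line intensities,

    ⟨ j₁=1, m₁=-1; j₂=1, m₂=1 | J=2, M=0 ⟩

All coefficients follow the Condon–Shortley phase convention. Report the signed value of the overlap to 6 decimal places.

+√(1/6) ≈ +0.408248

√[5·0!2!2!/5! · 0!2!2!0!2!2!] = √(8/3)
  +(−1)^0/∏(0,0,2,2,0,0)! = 1/4  (running 1/4)
⟨..|..⟩ = √(8/3)·(1/4) = +0.408248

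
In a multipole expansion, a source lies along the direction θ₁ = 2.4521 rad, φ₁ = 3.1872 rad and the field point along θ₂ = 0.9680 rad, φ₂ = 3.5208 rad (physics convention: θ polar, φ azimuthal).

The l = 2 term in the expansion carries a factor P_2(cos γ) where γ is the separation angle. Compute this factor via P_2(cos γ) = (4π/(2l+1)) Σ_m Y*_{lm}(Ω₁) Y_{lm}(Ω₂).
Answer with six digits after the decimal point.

-0.495006

Term-by-term m-sum for l=2 (normalisation 4π/5 = 2.513274):
  m=-2: (0.15567 + 0.01424j) × (0.19028 - 0.18027j) = 0.03219 - 0.02535j  (running Σ = 0.03219 - 0.02535j)
  m=-1: (0.37880 + 0.01729j) × (-0.33517 + 0.13356j) = -0.12927 + 0.04480j  (running Σ = -0.09708 + 0.01944j)
  m=0: (0.24788 + 0.00000j) × (-0.01126 + 0.00000j) = -0.00279 + 0.00000j  (running Σ = -0.09987 + 0.01944j)
  m=1: (-0.37880 + 0.01729j) × (0.33517 + 0.13356j) = -0.12927 - 0.04480j  (running Σ = -0.22914 - 0.02535j)
  m=2: (0.15567 - 0.01424j) × (0.19028 + 0.18027j) = 0.03219 + 0.02535j  (running Σ = -0.19696 + 0.00000j)
Accumulated sum -0.19696 + 0.00000j; after 4π/(2l+1) scaling, -0.49501 + 0.00000j ⇒ P_2 = -0.495006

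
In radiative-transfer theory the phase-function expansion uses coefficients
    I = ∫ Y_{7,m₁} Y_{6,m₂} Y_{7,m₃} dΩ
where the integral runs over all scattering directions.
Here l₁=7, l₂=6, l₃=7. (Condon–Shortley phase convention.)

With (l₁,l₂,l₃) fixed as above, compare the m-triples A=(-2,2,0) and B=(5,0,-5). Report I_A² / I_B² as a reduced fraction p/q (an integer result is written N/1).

720/121

Shared (l₁,l₂,l₃)=(7,6,7): N and (l;000)² cancel in I_A²/I_B².
A: Δ = 6!·8!·6!/21! = 1/2444321880; Racah Σ t=2..6: t=2:+1/174182400 t=3:−1/6220800 t=4:+1/1658880 t=5:−1/2488320 t=6:+1/24883200 = 1/11612160; ⇒ 3j(7 6 7; -2 2 0)² = 150/46189, sgn -1
B: Δ = 6!·8!·6!/21! = 1/2444321880; Racah Σ t=0..2: t=0:+1/746496000 t=1:−1/72576000 t=2:+1/92897280 = -1/597196800; ⇒ 3j(7 6 7; 5 0 -5)² = 55/100776, sgn -1
I_A²/I_B² = (150/46189)/(55/100776) = 720/121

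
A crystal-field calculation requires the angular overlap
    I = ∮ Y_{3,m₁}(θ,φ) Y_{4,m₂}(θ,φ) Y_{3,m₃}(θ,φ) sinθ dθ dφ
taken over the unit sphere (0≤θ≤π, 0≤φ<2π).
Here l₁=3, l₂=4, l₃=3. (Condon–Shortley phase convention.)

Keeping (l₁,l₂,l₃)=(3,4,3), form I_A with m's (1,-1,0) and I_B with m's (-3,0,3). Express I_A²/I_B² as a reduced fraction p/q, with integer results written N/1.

5/3

Same 3,4,3: normalisation and zero-m 3j drop out of the ratio.
A: Δ: 4! 2! 4! / 11! → 1/34650; sum: t=0:+1/288 t=1:−1/24 t=2:+1/48 = -5/288; 3j²(3 4 3; 1 -1 0) = Δ·Π!·Σ² = 5/462  (sign +1)
B: Δ: 4! 2! 4! / 11! → 1/34650; sum: t=4:+1/1152 = 1/1152; 3j²(3 4 3; -3 0 3) = Δ·Π!·Σ² = 1/154  (sign +1)
I_A²/I_B² = (5/462)/(1/154) = 5/3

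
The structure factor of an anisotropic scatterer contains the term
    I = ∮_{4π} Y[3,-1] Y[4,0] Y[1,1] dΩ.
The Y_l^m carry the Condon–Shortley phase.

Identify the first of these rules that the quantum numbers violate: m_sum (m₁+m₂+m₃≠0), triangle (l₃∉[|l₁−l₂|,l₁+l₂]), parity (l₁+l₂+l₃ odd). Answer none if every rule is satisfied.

none

azimuthal sum: -1 + 0 + 1 = 0  ✓
1 ≤ 1 ≤ 7 (triangle on l)  ✓
L = 3 + 4 + 1 = 8 (even)  ✓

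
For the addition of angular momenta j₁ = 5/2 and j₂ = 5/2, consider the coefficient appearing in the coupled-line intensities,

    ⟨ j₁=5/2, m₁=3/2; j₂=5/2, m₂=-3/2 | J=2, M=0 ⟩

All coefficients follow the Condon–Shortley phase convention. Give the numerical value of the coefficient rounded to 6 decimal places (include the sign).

√[5·3!2!2!/8! · 4!1!1!4!2!2!] = √(48/7)
  +(−1)^0/∏(0,3,1,1,1,1)! = 1/6  (running 1/6)
  +(−1)^1/∏(1,2,0,0,2,2)! = -1/8  (running 1/24)
⟨..|..⟩ = √(48/7)·(1/24) = +0.109109

+0.109109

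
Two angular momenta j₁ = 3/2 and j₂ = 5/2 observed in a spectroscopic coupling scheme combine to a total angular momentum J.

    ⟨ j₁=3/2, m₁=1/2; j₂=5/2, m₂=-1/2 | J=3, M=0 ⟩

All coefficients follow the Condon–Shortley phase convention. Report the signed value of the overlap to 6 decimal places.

+√(1/5) = +0.447214

√[7·1!2!4!/8! · 2!1!2!3!3!3!] = √(36/5)
  +(−1)^0/∏(0,1,1,2,1,2)! = 1/4  (running 1/4)
  +(−1)^1/∏(1,0,0,1,2,3)! = -1/12  (running 1/6)
⟨..|..⟩ = √(36/5)·(1/6) = +0.447214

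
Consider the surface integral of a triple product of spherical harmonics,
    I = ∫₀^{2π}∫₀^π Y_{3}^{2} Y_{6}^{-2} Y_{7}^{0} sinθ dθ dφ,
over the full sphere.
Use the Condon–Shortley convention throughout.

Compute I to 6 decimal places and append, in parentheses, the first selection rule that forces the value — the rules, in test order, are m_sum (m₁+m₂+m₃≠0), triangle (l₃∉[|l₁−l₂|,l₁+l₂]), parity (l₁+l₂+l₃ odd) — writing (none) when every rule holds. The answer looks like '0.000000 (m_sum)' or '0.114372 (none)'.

-0.160413 (none)

Rules hold: Σm=0, L=16 even, 3≤7≤9.
N = 7·13·15 = 1365
Δ = 2!·4!·10!/17! = 1/2042040
Racah Σ t=0..2: t=0:+1/207360 t=1:−1/57600 t=2:+1/207360 = -1/129600
⇒ 3j(3 6 7; 0 0 0)² = 168/12155, sgn +1
Racah Σ t=0..1: t=0:+1/207360 t=1:−1/725760 = 1/290304
⇒ 3j(3 6 7; 2 -2 0)² = 125/7293, sgn -1
4πI² = N·(3j₀)²·(3jₘ)² = 147000/454597
I = -1·√(0.323363/4π) = -0.16041333
No selection rule forces the value: the integral is nonzero (none).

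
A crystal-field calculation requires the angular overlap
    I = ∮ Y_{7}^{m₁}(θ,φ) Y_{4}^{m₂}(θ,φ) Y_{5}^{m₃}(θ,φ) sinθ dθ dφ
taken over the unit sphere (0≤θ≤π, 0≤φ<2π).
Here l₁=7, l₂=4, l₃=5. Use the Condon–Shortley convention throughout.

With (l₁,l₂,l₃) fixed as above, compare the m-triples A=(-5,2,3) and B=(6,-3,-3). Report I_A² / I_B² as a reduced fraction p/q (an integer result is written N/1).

2809/2275

Same 7,4,5: normalisation and zero-m 3j drop out of the ratio.
A: Δ: 6! 8! 2! / 17! → 1/6126120; sum: t=4:+1/3870720 t=5:−1/604800 t=6:+1/2073600 = -53/58060800; 3j²(7 4 5; -5 2 3) = Δ·Π!·Σ² = 2809/185640  (sign -1)
B: Δ: 6! 8! 2! / 17! → 1/6126120; sum: t=0:+1/3628800 t=1:−1/9676800 = 1/5806080; 3j²(7 4 5; 6 -3 -3) = Δ·Π!·Σ² = 5/408  (sign +1)
I_A²/I_B² = (2809/185640)/(5/408) = 2809/2275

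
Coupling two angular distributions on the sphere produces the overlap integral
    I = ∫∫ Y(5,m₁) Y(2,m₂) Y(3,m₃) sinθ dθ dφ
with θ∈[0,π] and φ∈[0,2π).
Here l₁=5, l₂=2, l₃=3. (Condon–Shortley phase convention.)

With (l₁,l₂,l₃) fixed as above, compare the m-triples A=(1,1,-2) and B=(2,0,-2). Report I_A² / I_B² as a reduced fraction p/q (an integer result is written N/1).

Same 5,2,3: normalisation and zero-m 3j drop out of the ratio.
A: Δ: 4! 6! 0! / 11! → 1/2310; sum: t=3:−1/720 = -1/720; 3j²(5 2 3; 1 1 -2) = Δ·Π!·Σ² = 4/385  (sign +1)
B: Δ: 4! 6! 0! / 11! → 1/2310; sum: t=2:+1/480 = 1/480; 3j²(5 2 3; 2 0 -2) = Δ·Π!·Σ² = 3/110  (sign -1)
I_A²/I_B² = (4/385)/(3/110) = 8/21

8/21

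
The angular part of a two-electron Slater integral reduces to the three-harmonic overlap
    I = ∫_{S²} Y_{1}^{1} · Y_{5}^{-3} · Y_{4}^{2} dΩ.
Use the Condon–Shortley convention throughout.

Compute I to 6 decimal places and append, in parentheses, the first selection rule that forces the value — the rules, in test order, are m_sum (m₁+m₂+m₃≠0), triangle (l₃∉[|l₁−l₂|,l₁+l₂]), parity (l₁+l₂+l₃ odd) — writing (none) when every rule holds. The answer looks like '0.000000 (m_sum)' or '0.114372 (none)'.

-0.259847 (none)

Rules hold: Σm=0, L=10 even, 4≤4≤6.
N = 3·11·9 = 297
Δ = 2!·0!·8!/11! = 1/495
Racah Σ t=1..1: t=1:−1/576 = -1/576
⇒ 3j(1 5 4; 0 0 0)² = 5/99, sgn -1
Racah Σ t=0..0: t=0:+1/2880 = 1/2880
⇒ 3j(1 5 4; 1 -3 2)² = 28/495, sgn +1
4πI² = N·(3j₀)²·(3jₘ)² = 28/33
I = -1·√(0.848485/4π) = -0.25984664
No selection rule forces the value: the integral is nonzero (none).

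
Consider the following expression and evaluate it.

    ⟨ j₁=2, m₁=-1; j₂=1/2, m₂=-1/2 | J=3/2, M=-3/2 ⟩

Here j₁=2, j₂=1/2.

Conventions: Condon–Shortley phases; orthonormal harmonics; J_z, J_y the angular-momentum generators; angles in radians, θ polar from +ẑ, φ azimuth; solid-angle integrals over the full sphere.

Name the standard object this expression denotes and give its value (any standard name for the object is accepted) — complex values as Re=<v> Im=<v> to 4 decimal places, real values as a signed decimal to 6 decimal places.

Clebsch–Gordan coefficient, +√(1/5) ≈ +0.447214

This is a Clebsch–Gordan (vector-coupling) coefficient.
√[4·1!3!0!/5! · 1!3!0!1!0!3!] = √(36/5)
  +(−1)^0/∏(0,1,3,0,0,0)! = 1/6  (running 1/6)
⟨..|..⟩ = √(36/5)·(1/6) = +0.447214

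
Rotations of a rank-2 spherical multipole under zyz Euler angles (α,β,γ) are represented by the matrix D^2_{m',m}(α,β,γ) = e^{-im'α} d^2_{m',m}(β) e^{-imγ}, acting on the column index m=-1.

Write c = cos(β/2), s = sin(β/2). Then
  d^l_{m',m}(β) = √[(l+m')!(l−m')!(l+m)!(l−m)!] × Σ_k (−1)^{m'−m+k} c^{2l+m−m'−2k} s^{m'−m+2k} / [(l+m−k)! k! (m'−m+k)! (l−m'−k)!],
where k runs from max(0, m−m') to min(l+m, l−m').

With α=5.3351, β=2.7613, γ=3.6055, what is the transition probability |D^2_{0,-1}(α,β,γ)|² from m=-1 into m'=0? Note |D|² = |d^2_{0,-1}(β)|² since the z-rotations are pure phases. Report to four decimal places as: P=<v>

P=0.1782

Split into d^2_{0,-1}(β=2.7613) × two z-phases.
With c≡cos(β/2)=0.189003 and s≡sin(β/2)=0.981977, N=[2·2·1·6]^{1/2}=4.898979
The bounds max(0,m−m')=0 and min(l+m,l−m')=1 give 2 terms
  k=0: (−1)^1·4.8990/(2)·0.1890^3·0.9820^1 = -0.016240
  k=1: (−1)^2·4.8990/(2)·0.1890^1·0.9820^3 = +0.438376
d^2_{0,-1}(2.7613) = -0.016240 +0.438376 = +0.422136
|D^2_{0,-1}|² = |d^2_{0,-1}(β)|² = (+0.422136)² = 0.178199 (the z-rotation phases have unit modulus)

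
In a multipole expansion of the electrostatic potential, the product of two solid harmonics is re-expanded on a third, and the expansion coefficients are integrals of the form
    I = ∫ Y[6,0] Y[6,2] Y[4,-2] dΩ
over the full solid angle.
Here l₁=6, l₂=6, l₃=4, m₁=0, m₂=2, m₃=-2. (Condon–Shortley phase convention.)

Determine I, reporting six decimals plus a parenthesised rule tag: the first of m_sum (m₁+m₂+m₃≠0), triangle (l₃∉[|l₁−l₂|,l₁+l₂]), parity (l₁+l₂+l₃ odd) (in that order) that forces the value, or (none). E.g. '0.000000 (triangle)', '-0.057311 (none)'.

m-sum 0 ✓  L=16 even ✓  0≤4≤12 ✓
Π(2lᵢ+1) = 13×13×9 = 1521
triangle coeff Δ(6,6,4) = 1/15315300
Σ_t [2,6]: t=2:+1/829440 t=3:−1/25920 t=4:+1/9216 t=5:−1/25920 t=6:+1/829440 = 7/207360
(3j)²=28/2431 [(6 6 4; 0 0 0)], sign=+1
Σ_t [4,6]: t=4:+1/55296 t=5:−1/25920 t=6:+1/138240 = -11/829440
(3j)²=11/1326 [(6 6 4; 0 2 -2)], sign=-1
⇒ 4πI² = 42/289
I = (-1)√(42/289/(4π)) = -0.10754019
No selection rule forces the value: the integral is nonzero (none).

-0.107540 (none)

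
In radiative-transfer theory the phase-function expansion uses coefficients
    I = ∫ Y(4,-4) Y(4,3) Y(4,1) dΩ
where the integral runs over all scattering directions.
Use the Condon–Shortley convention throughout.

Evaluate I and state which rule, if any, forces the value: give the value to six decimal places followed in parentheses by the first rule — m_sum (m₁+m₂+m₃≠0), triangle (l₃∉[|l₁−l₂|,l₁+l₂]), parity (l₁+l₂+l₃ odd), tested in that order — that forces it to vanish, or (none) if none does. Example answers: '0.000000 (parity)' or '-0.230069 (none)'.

m-sum 0 ✓  L=12 even ✓  0≤4≤8 ✓
Π(2lᵢ+1) = 9×9×9 = 729
triangle coeff Δ(4,4,4) = 1/450450
Σ_t [0,4]: t=0:+1/13824 t=1:−1/216 t=2:+1/64 t=3:−1/216 t=4:+1/13824 = 5/768
(3j)²=18/1001 [(4 4 4; 0 0 0)], sign=+1
Σ_t [4,4]: t=4:+1/3456 = 1/3456
(3j)²=35/1287 [(4 4 4; -4 3 1)], sign=-1
⇒ 4πI² = 7290/20449
I = (-1)√(7290/20449/(4π)) = -0.16843130
No selection rule forces the value: the integral is nonzero (none).

-0.168431 (none)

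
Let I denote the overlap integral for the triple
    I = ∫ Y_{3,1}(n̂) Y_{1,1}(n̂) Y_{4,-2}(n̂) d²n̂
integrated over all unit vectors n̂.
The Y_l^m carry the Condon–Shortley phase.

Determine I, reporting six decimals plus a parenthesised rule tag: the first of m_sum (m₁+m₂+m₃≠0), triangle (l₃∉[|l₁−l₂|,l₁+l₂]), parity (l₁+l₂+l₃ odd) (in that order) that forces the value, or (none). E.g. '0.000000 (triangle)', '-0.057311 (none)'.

0.238414 (none)

Checks pass: Σm=0; 8 even; l₃=4∈[2,4].
(2·3+1)(2·1+1)(2·4+1) = 189
Δ: 0! 6! 2! / 9! → 1/252
sum: t=0:+1/36 = 1/36
3j²(3 1 4; 0 0 0) = Δ·Π!·Σ² = 4/63  (sign +1)
sum: t=0:+1/96 = 1/96
3j²(3 1 4; 1 1 -2) = Δ·Π!·Σ² = 5/84  (sign +1)
combine: 4πI² = 189·4/63·5/84 = 5/7
take √, sign +1: I = 0.23841361
No selection rule forces the value: the integral is nonzero (none).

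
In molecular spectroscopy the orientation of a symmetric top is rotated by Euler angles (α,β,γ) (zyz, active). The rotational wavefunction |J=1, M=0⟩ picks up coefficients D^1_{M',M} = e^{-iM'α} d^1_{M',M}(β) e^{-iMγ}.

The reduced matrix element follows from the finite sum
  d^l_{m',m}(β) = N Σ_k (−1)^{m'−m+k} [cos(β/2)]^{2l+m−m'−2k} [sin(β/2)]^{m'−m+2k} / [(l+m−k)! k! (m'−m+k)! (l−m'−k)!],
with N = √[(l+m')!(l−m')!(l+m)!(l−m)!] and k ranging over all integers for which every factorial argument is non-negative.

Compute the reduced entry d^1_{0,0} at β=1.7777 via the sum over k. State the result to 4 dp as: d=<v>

d=-0.2054

d^1_{0,0}(β=1.7777) via the finite sum:
With c≡cos(β/2)=0.630305 and s≡sin(β/2)=0.776347, N=[1·1·1·1]^{1/2}=1.000000
The bounds max(0,m−m')=0 and min(l+m,l−m')=1 give 2 terms
  k=0: (−1)^0·1.0000/(1)·0.6303^2·0.7763^0 = +0.397285
  k=1: (−1)^1·1.0000/(1)·0.6303^0·0.7763^2 = -0.602715
d^1_{0,0}(1.7777) = +0.397285 -0.602715 = -0.205431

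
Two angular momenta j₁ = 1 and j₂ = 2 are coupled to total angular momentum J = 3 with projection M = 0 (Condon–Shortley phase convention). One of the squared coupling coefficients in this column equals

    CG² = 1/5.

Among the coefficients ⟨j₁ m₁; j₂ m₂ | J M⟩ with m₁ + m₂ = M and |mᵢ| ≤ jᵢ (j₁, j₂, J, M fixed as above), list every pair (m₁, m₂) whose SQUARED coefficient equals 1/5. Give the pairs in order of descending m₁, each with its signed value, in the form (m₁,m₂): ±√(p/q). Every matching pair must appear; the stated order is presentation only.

(1,-1): +√(1/5); (-1,1): +√(1/5)

Admissible pairs with m₁+m₂ = M = 0: (-1,1), (0,0), (1,-1)
  (m₁,m₂)=(1,-1): CG² = 1/5, CG = +√(1/5)   ← matches the target
  (m₁,m₂)=(0,0): CG² = 3/5, CG = +√(3/5)
  (m₁,m₂)=(-1,1): CG² = 1/5, CG = +√(1/5)   ← matches the target
Pairs with CG² = 1/5: (1,-1): +√(1/5); (-1,1): +√(1/5)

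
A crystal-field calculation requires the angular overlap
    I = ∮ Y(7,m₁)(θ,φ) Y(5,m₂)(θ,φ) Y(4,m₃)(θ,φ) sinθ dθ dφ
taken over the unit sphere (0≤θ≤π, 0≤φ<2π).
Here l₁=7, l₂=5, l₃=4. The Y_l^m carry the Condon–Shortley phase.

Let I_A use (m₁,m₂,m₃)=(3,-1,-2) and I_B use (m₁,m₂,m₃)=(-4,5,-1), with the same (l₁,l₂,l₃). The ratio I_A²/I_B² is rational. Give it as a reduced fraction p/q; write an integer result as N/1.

Shared (l₁,l₂,l₃)=(7,5,4): N and (l;000)² cancel in I_A²/I_B².
A: Δ = 8!·6!·2!/17! = 1/6126120; Racah Σ t=2..4: t=2:+1/138240 t=3:−1/86400 t=4:+1/829440 = -13/4147200; ⇒ 3j(7 5 4; 3 -1 -2)² = 13/3740, sgn -1
B: Δ = 8!·6!·2!/17! = 1/6126120; Racah Σ t=8..8: t=8:+1/2903040 = 1/2903040; ⇒ 3j(7 5 4; -4 5 -1)² = 75/6188, sgn -1
I_A²/I_B² = (13/3740)/(75/6188) = 1183/4125

1183/4125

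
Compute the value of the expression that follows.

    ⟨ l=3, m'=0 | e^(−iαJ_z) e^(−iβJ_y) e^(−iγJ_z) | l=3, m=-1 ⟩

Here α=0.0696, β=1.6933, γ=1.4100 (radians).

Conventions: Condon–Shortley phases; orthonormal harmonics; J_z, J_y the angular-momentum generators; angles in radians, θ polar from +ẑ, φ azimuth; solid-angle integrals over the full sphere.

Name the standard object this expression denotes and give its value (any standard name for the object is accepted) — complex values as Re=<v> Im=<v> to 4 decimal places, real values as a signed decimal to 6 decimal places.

Wigner D-matrix element, Re=0.0637 Im=0.3926

This is a Wigner D-matrix element — the rotation-matrix element ⟨l m'| R(α,β,γ) |l m⟩ in the angular-momentum basis.
First d^3_{0,-1}(β=1.6933), then the phase factors e^{-i(0)α} and e^{-i(-1)γ}:
c=cos(1.693300/2)=0.662496, s=sin(1.693300/2)=0.749065; N=√[6·6·2·24]=41.569219
The bounds max(0,m−m')=0 and min(l+m,l−m')=2 give 3 terms
  k=0: (−1)^1·41.5692/(12)·0.6625^5·0.7491^1 = -0.331152
  k=1: (−1)^2·41.5692/(4)·0.6625^3·0.7491^3 = +1.270051
  k=2: (−1)^3·41.5692/(12)·0.6625^1·0.7491^5 = -0.541218
d^3_{0,-1}(1.6933) = -0.331152 +1.270051 -0.541218 = +0.397681
Attach z-rotation phases: D = e^{-i(0)(0.0696)}·(+0.397681)·e^{-i(-1)(1.4100)} = +0.063670+0.392551i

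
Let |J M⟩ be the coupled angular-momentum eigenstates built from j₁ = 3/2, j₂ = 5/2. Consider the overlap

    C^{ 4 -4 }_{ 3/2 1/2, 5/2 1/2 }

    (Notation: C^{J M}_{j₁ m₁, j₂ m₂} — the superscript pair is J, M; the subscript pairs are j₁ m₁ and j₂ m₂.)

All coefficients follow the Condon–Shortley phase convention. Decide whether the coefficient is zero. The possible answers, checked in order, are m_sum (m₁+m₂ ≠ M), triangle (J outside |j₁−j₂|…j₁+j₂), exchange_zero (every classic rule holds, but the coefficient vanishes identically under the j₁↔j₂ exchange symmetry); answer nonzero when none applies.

m_sum

m-sum: m₁+m₂ = 1/2+1/2 = 1, M = -4  ✗ ⇒ coefficient is 0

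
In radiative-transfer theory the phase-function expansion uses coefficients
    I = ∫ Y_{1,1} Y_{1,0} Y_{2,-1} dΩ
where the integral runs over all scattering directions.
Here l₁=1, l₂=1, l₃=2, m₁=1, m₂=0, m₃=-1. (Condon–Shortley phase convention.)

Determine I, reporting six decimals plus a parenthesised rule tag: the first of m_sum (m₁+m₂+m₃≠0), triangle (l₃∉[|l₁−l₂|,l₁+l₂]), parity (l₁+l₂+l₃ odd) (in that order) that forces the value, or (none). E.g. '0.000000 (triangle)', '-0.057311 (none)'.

Rules hold: Σm=0, L=4 even, 0≤2≤2.
N = 3·3·5 = 45
Δ = 0!·2!·2!/5! = 1/30
Racah Σ t=0..0: t=0:+1/1 = 1/1
⇒ 3j(1 1 2; 0 0 0)² = 2/15, sgn +1
Racah Σ t=0..0: t=0:+1/2 = 1/2
⇒ 3j(1 1 2; 1 0 -1)² = 1/10, sgn -1
4πI² = N·(3j₀)²·(3jₘ)² = 3/5
I = -1·√(0.6/4π) = -0.21850969
No selection rule forces the value: the integral is nonzero (none).

-0.218510 (none)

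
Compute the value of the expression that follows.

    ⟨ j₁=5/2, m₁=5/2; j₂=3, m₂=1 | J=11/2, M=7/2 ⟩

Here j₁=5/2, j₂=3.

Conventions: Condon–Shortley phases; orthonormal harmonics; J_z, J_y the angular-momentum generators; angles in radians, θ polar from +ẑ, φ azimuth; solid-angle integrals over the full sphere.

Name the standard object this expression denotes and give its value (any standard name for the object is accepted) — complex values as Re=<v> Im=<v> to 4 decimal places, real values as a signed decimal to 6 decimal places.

Clebsch–Gordan coefficient, +√(3/11) ≈ +0.522233

This is a Clebsch–Gordan (vector-coupling) coefficient.
j₁+j₂−J=0  J+j₁−j₂=5  J−j₁+j₂=6  j₁+j₂+J+1=12
(j₁±m₁, j₂±m₂, J±M) = (5,0,4,2,9,2)
P² = 99532800/11
sum k=0..0:
  [0] +1/5760 = 1/5760
S = 1/5760
C² = P²·S² = 3/11 ; C = +0.522233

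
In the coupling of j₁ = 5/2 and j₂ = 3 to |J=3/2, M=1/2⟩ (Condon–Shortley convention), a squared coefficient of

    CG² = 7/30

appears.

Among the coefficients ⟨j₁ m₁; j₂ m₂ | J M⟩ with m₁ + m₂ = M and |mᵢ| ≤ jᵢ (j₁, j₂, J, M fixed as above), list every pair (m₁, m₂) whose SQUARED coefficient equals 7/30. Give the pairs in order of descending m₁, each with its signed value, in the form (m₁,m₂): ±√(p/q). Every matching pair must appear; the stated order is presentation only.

(3/2,-1): −√(7/30)

Admissible pairs with m₁+m₂ = M = 1/2: (-5/2,3), (-3/2,2), (-1/2,1), (1/2,0), (3/2,-1), (5/2,-2)
  (m₁,m₂)=(5/2,-2): CG² = 5/21, CG = +√(5/21)
  (m₁,m₂)=(3/2,-1): CG² = 7/30, CG = −√(7/30)   ← matches the target
  (m₁,m₂)=(1/2,0): CG² = 4/35, CG = +√(4/35)
  (m₁,m₂)=(-1/2,1): CG² = 1/105, CG = −√(1/105)
  (m₁,m₂)=(-3/2,2): CG² = 1/21, CG = −√(1/21)
  (m₁,m₂)=(-5/2,3): CG² = 5/14, CG = +√(5/14)
Pairs with CG² = 7/30: (3/2,-1): −√(7/30)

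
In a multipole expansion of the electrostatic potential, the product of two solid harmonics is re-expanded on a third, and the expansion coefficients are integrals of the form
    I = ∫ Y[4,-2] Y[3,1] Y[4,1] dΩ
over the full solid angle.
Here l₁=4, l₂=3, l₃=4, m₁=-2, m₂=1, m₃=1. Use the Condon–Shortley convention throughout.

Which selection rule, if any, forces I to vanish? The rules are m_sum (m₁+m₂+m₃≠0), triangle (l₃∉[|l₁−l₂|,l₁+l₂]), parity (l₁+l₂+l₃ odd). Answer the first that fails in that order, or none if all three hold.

azimuthal sum: -2 + 1 + 1 = 0  ✓
1 ≤ 4 ≤ 7 (triangle on l)  ✓
L = 4 + 3 + 4 = 11 (odd)  ✗

parity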